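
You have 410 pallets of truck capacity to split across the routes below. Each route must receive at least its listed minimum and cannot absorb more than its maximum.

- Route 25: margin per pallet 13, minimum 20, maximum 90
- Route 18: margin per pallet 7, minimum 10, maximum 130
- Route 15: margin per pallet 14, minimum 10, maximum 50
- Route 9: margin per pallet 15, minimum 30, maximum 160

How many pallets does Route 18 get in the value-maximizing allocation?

110

Meeting every minimum uses 20+10+10+30 = 70 pallets, leaving 340.
Rank by margin per pallet: Route 9 15 > Route 15 14 > Route 25 13 > Route 18 7.
Give Route 9 130 more to hit its cap of 160 ; 210 left.
Route 15: +40 to 50 (cap) ; 170 left.
Give Route 25 70 more to hit its cap of 90 ; 100 left.
Route 18: +100 (room for 120) → 110. Pool exhausted.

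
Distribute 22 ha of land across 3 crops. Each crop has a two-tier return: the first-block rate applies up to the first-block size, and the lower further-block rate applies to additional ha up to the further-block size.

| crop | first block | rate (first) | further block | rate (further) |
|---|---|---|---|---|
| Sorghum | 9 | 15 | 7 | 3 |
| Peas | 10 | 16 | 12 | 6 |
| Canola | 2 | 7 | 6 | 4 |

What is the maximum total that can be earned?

Treat each block as its own option and order by rate: Peas/first 16 > Sorghum/first 15 > Canola/first 7 > Peas/second 6 > Canola/second 4 > Sorghum/second 3.
Fill Peas first block (10 at 16) — 12 left.
Sorghum first at 15: fill all 9 — 3 left.
Canola/first (7): +2 — 1 left.
1 remain; put them into Peas second at 6.
Total = 16×10 + 15×9 + 7×2 + 6×1 = 315.

315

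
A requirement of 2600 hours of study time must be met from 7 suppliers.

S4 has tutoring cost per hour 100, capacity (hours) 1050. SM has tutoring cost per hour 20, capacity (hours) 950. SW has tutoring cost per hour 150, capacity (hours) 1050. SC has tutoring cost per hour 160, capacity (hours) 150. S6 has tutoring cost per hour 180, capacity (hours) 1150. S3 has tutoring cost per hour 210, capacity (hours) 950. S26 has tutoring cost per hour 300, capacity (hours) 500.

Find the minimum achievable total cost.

214000

Cheapest first:
SM (20): use full 950 ; 1650 hours to go.
S4 (100): use full 1050 ; 600 hours to go.
SW at 150: take 600 of its 1050 ; requirement met.
SC, S6, S3, S26: unused.
Cost = 950×20 + 1050×100 + 600×150 = 214000.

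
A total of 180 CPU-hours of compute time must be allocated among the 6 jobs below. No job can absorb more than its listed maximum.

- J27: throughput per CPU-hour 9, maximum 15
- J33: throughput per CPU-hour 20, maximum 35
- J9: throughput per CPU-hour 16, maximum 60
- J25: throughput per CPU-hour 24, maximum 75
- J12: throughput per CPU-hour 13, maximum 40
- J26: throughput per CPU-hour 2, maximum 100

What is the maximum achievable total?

3590

Rank by throughput per CPU-hour: J25 24 > J33 20 > J9 16 > J12 13 > J27 9 > J26 2.
Give J25 75 to hit its cap of 75 ; 105 left.
Give J33 35 to hit its cap of 35 ; 70 left.
J9 takes 60 to reach its cap of 60 ; 10 left.
Only 10 left; J12 takes them to reach 10.
Total = 20×35 + 16×60 + 24×75 + 13×10 = 3590.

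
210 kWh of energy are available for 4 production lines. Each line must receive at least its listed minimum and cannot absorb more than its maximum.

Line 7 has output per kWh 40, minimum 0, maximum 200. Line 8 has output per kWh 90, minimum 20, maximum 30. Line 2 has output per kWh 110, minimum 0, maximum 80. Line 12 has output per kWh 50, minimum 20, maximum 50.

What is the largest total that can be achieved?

16000

Meeting every minimum uses 0+20+0+20 = 40 kWh, leaving 170.
Order the production lines by output per kWh: Line 2 110 > Line 8 90 > Line 12 50 > Line 7 40.
Line 2: +80 to 80 (cap) → 90 left.
Line 8 takes 10 more to reach its cap of 30 → 80 left.
Line 12 takes 30 more to reach its cap of 50 → 50 left.
Line 7: +50 (room for 200) → 50. Pool exhausted.
Total = 40×50 + 90×30 + 110×80 + 50×50 = 16000.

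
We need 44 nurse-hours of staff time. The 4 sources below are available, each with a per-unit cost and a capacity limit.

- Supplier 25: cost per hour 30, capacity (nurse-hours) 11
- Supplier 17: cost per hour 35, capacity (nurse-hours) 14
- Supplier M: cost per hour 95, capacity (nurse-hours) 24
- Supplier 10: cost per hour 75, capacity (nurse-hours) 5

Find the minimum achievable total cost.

2525

Fill from the cheapest source first.
Take 11 from Supplier 25 at 30 — need 33 more.
Take 14 from Supplier 17 at 35 — need 19 more.
Take 5 from Supplier 10 at 75 — need 14 more.
Supplier M at 95: take 14 of its 24 — requirement met.
Cost = 11×30 + 14×35 + 5×75 + 14×95 = 2525.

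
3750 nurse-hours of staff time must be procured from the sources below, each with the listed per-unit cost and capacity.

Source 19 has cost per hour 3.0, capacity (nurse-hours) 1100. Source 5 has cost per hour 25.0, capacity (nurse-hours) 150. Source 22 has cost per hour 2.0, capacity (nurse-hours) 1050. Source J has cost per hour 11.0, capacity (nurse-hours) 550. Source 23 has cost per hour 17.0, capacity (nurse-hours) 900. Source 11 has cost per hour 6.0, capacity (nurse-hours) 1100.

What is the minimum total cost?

17500

Fill from the cheapest source first.
Take 1050 from Source 22 at 2.0 → need 2700 more.
Source 19 (3.0): use full 1100 → 1600 nurse-hours to go.
Source 11 at 6.0: take all 1100 nurse-hours → 500 still needed.
Source J at 11.0: take 500 of its 550 → requirement met.
Source 23, Source 5: unused.
Cost = 1050×2.0 + 1100×3.0 + 1100×6.0 + 500×11.0 = 17500.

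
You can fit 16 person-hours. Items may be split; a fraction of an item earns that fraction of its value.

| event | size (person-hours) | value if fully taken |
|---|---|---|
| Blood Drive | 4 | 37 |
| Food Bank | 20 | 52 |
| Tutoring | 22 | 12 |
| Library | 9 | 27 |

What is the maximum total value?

Sort by value density: Blood Drive 37/4≈9.25, Library 27/9≈3, Food Bank 52/20≈2.6, Tutoring 12/22≈0.545.
All 4 person-hours of Blood Drive fit (value 37) — 12 remain.
Take all of Library (9 person-hours, value 27) — 3 person-hours left.
Only 3 person-hours remain; take 3/20 of Food Bank for value 52×3/20 = 7.8.
Total value = 71.8.

71.8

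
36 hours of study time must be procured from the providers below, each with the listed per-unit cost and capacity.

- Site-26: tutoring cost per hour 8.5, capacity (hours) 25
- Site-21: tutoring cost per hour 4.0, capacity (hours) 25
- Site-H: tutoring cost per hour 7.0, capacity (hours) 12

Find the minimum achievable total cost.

177

Cheapest first:
Site-21 (4.0): use full 25 → 11 hours to go.
Take 11 from Site-H at 7.0 to finish.
Site-26: unused.
Cost = 25×4.0 + 11×7.0 = 177.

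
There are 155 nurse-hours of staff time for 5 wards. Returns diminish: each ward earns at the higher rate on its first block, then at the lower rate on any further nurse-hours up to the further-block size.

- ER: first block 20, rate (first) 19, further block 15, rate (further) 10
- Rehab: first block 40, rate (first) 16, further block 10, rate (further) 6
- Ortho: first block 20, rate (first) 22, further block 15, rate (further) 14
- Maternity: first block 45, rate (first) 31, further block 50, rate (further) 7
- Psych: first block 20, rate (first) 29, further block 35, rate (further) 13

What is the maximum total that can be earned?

3575

Treat each block as its own option and order by rate: Maternity/first 31 > Psych/first 29 > Ortho/first 22 > ER/first 19 > Rehab/first 16 > Ortho/second 14 > Psych/second 13 > ER/second 10 > Maternity/second 7 > Rehab/second 6.
Fill Maternity first block (45 at 31) — 110 left.
Fill Psych first block (20 at 29) — 90 left.
Ortho/first (22): +20 — 70 left.
Fill ER first block (20 at 19) — 50 left.
Rehab first at 16: fill all 40 — 10 left.
Ortho second at 14: only 10 left, fill 10.
Total = 31×45 + 29×20 + 22×20 + 19×20 + 16×40 + 14×10 = 3575.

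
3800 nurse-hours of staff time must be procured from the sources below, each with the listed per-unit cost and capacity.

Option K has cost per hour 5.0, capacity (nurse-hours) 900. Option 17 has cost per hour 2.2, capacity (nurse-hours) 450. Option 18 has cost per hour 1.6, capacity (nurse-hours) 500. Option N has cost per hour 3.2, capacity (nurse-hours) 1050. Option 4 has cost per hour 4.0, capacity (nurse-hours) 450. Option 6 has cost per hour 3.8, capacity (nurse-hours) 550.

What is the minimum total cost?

Cheapest first:
Option 18 (1.6): use full 500 — 3300 nurse-hours to go.
Take 450 from Option 17 at 2.2 — need 2850 more.
Take 1050 from Option N at 3.2 — need 1800 more.
Option 6 (3.8): use full 550 — 1250 nurse-hours to go.
Option 4 (4.0): use full 450 — 800 nurse-hours to go.
Option K at 5.0: take 800 of its 900 — requirement met.
Cost = 500×1.6 + 450×2.2 + 1050×3.2 + 550×3.8 + 450×4.0 + 800×5.0 = 13040.

13040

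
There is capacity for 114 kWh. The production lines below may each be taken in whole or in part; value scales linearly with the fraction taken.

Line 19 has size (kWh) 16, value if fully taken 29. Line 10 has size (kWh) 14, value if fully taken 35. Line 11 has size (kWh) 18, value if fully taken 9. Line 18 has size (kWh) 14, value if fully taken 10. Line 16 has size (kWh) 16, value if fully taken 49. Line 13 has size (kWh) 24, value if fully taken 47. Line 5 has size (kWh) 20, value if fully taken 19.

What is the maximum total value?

194

Rank by value-to-size ratio: Line 16 49/16≈3.06, Line 10 35/14≈2.5, Line 13 47/24≈1.96, Line 19 29/16≈1.81, Line 5 19/20≈0.95, Line 18 10/14≈0.714, Line 11 9/18≈0.5.
All 16 kWh of Line 16 fit (value 49) — 98 remain.
Take all of Line 10 (14 kWh, value 35) — 84 kWh left.
All 24 kWh of Line 13 fit (value 47) — 60 remain.
All 16 kWh of Line 19 fit (value 29) — 44 remain.
Line 5: take in full, 20 kWh for value 19 — 24 left.
Take all of Line 18 (14 kWh, value 10) — 10 kWh left.
10 kWh left: a 10/18 share of Line 11 gives 9×10/18 = 5.
Total value = 194.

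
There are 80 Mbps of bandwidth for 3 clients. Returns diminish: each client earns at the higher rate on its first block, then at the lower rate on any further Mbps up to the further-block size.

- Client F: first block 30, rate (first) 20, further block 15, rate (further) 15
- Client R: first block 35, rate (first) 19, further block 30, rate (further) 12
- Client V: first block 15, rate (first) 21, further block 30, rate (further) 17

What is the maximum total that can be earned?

1580

Rank every tier by rate: Client V/T1 21 > Client F/T1 20 > Client R/T1 19 > Client V/T2 17 > Client F/T2 15 > Client R/T2 12.
Client V T1 at 21: fill all 15 ; 65 left.
Fill Client F T1 block (30 at 20) ; 35 left.
Client R/T1 (19): +35 ; 0 left.
Total = 21×15 + 20×30 + 19×35 = 1580.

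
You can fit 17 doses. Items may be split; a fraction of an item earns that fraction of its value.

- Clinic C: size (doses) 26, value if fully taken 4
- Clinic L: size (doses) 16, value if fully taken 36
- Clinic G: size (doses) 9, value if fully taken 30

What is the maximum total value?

48

Best value per unit of size first: Clinic G 30/9≈3.33, Clinic L 36/16≈2.25, Clinic C 4/26≈0.154.
Take all of Clinic G (9 doses, value 30) — 8 doses left.
8 doses left: a 8/16 share of Clinic L gives 36×8/16 = 18.
Total value = 48.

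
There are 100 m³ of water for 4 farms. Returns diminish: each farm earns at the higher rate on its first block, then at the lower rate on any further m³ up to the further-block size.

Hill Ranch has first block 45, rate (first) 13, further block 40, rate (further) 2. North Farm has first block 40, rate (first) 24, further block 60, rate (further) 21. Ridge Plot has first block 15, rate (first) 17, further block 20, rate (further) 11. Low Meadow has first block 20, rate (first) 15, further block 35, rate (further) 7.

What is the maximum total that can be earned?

Rank every tier by rate: North Farm/first 24 > North Farm/second 21 > Ridge Plot/first 17 > Low Meadow/first 15 > Hill Ranch/first 13 > Ridge Plot/second 11 > Low Meadow/second 7 > Hill Ranch/second 2.
North Farm/first (24): +40 → 60 left.
Fill North Farm second block (60 at 21) → 0 left.
Total = 24×40 + 21×60 = 2220.

2220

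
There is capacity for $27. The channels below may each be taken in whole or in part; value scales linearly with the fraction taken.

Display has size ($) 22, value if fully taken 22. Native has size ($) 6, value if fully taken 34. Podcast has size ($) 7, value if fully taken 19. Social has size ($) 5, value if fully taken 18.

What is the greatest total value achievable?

Sort by value density: Native 34/6≈5.67, Social 18/5≈3.6, Podcast 19/7≈2.71, Display 22/22≈1.
All 6 $ of Native fit (value 34) ; 21 remain.
Take all of Social (5 $, value 18) ; 16 $ left.
All 7 $ of Podcast fit (value 19) ; 9 remain.
Fill the last 9 $ with part of Display: 9/22 of it earns 9.
Total value = 80.

80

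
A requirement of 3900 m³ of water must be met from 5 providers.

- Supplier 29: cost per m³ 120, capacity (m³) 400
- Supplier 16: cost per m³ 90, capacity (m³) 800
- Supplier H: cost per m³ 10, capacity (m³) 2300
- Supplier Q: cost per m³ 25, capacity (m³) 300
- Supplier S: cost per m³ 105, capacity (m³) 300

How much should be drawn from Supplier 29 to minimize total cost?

Fill from the cheapest provider first.
Take 2300 from Supplier H at 10 → need 1600 more.
Take 300 from Supplier Q at 25 → need 1300 more.
Supplier 16 (90): use full 800 → 500 m³ to go.
Take 300 from Supplier S at 105 → need 200 more.
Take 200 from Supplier 29 at 120 to finish.

200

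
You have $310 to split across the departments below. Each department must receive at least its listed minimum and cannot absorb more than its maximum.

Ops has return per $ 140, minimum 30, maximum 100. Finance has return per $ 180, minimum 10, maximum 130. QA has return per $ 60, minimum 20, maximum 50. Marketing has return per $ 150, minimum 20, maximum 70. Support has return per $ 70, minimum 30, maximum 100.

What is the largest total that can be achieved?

Meeting every minimum uses 30+10+20+20+30 = 110 $, leaving 200.
Rank by return per $: Finance 180 > Marketing 150 > Ops 140 > Support 70 > QA 60.
Finance takes 120 more to reach its cap of 130 → 80 left.
Give Marketing 50 more to hit its cap of 70 → 30 left.
Ops has room for 70 more but only 30 remain, so it gets 60.
Total = 140×60 + 180×130 + 60×20 + 150×70 + 70×30 = 45600.

45600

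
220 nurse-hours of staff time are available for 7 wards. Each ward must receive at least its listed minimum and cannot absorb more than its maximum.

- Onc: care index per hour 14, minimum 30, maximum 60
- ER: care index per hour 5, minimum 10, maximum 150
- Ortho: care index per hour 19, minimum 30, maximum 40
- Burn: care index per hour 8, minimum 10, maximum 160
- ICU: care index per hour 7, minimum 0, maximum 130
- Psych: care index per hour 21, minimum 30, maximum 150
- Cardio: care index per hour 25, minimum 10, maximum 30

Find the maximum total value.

4180

Meeting every minimum uses 30+10+30+10+0+30+10 = 120 nurse-hours, leaving 100.
Highest care index per hour first: Cardio 25 > Psych 21 > Ortho 19 > Onc 14 > Burn 8 > ICU 7 > ER 5.
Cardio takes 20 more to reach its cap of 30 — 80 left.
Psych has room for 120 more but only 80 remain, so it gets 110.
Total = 14×30 + 5×10 + 19×30 + 8×10 + 21×110 + 25×30 = 4180.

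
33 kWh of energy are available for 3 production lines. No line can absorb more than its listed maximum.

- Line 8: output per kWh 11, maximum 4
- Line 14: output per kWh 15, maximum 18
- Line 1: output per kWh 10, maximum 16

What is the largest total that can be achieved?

424

Highest output per kWh first: Line 14 15 > Line 8 11 > Line 1 10.
Line 14 takes 18 to reach its cap of 18 → 15 left.
Line 8 takes 4 to reach its cap of 4 → 11 left.
Line 1 has room for 16 but only 11 remain, so it gets 11.
Total = 11×4 + 15×18 + 10×11 = 424.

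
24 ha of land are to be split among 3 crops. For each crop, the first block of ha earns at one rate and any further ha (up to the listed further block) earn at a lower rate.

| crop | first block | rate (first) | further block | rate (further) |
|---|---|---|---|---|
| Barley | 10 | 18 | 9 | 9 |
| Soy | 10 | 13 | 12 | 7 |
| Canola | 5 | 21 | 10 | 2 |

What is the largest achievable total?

402

Order all 6 blocks by rate: Canola/first 21 > Barley/first 18 > Soy/first 13 > Barley/second 9 > Soy/second 7 > Canola/second 2.
Canola/first (21): +5 ; 19 left.
Barley first at 18: fill all 10 ; 9 left.
9 remain; put them into Soy first at 13.
Total = 21×5 + 18×10 + 13×9 = 402.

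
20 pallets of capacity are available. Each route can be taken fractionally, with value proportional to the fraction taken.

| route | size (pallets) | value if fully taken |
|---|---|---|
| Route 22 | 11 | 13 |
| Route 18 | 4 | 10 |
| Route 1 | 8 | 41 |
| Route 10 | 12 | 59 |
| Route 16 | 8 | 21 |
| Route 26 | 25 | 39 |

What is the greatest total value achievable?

100

Best value per unit of size first: Route 1 41/8≈5.12, Route 10 59/12≈4.92, Route 16 21/8≈2.62, Route 18 10/4≈2.5, Route 26 39/25≈1.56, Route 22 13/11≈1.18.
Take all of Route 1 (8 pallets, value 41) ; 12 pallets left.
Route 10: take in full, 12 pallets for value 59 ; 0 left.
Total value = 100.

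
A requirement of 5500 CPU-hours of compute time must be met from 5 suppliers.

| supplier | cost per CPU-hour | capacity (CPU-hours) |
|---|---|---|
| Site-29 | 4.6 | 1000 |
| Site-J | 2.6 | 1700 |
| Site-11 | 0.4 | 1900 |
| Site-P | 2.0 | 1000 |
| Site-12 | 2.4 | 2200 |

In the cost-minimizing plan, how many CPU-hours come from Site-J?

400

Cheapest first:
Take 1900 from Site-11 at 0.4 → need 3600 more.
Site-P (2.0): use full 1000 → 2600 CPU-hours to go.
Take 2200 from Site-12 at 2.4 → need 400 more.
Take 400 from Site-J at 2.6 to finish.
Site-29: unused.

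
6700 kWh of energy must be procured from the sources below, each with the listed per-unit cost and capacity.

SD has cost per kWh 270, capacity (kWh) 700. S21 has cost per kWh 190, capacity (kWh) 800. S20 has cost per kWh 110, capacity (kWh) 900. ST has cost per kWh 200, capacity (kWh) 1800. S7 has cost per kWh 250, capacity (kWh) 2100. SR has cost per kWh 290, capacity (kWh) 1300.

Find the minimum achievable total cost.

Cheapest first:
S20 (110): use full 900 → 5800 kWh to go.
S21 at 190: take all 800 kWh → 5000 still needed.
Take 1800 from ST at 200 → need 3200 more.
Take 2100 from S7 at 250 → need 1100 more.
SD at 270: take all 700 kWh → 400 still needed.
SR at 290: take 400 of its 1300 → requirement met.
Cost = 900×110 + 800×190 + 1800×200 + 2100×250 + 700×270 + 400×290 = 1441000.

1441000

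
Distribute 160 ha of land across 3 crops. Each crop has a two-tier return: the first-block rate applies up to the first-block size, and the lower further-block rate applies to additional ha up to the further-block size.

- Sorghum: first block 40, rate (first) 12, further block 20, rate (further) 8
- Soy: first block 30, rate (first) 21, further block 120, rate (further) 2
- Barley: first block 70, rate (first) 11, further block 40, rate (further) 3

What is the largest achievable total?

2040

Order all 6 blocks by rate: Soy/tier1 21 > Sorghum/tier1 12 > Barley/tier1 11 > Sorghum/tier2 8 > Barley/tier2 3 > Soy/tier2 2.
Soy/tier1 (21): +30 ; 130 left.
Sorghum/tier1 (12): +40 ; 90 left.
Barley/tier1 (11): +70 ; 20 left.
Fill Sorghum tier2 block (20 at 8) ; 0 left.
Total = 21×30 + 12×40 + 11×70 + 8×20 = 2040.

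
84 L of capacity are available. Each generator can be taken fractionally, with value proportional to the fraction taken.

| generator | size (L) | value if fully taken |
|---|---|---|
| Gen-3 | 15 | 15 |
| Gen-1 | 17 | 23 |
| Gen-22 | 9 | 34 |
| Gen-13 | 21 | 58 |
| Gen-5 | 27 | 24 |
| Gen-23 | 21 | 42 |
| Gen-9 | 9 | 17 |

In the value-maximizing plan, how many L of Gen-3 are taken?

Rank by value-to-size ratio: Gen-22 34/9≈3.78, Gen-13 58/21≈2.76, Gen-23 42/21≈2, Gen-9 17/9≈1.89, Gen-1 23/17≈1.35, Gen-3 15/15≈1, Gen-5 24/27≈0.889.
Take all of Gen-22 (9 L, value 34) ; 75 L left.
Take all of Gen-13 (21 L, value 58) ; 54 L left.
Take all of Gen-23 (21 L, value 42) ; 33 L left.
Take all of Gen-9 (9 L, value 17) ; 24 L left.
Take all of Gen-1 (17 L, value 23) ; 7 L left.
Only 7 L remain; take 7/15 of Gen-3 for value 15×7/15 = 7.

7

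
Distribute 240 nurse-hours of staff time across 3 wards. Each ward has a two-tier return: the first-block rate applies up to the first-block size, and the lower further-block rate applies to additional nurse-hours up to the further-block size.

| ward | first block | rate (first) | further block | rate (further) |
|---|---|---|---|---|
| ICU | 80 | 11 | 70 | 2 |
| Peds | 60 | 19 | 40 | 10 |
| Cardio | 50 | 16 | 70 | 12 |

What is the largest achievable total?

3440

Treat each block as its own option and order by rate: Peds/tier1 19 > Cardio/tier1 16 > Cardio/tier2 12 > ICU/tier1 11 > Peds/tier2 10 > ICU/tier2 2.
Peds tier1 at 19: fill all 60 — 180 left.
Cardio/tier1 (16): +50 — 130 left.
Cardio tier2 at 12: fill all 70 — 60 left.
ICU/tier1: +60 of 80 at 11; pool empty.
Total = 19×60 + 16×50 + 12×70 + 11×60 = 3440.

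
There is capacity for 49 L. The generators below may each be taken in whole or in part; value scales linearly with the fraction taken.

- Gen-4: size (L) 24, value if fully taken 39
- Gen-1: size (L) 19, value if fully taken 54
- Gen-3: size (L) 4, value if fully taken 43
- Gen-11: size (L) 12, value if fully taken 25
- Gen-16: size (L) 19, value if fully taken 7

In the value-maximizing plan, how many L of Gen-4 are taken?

14

Best value per unit of size first: Gen-3 43/4≈10.8, Gen-1 54/19≈2.84, Gen-11 25/12≈2.08, Gen-4 39/24≈1.62, Gen-16 7/19≈0.368.
Gen-3: take in full, 4 L for value 43 — 45 left.
Gen-1: take in full, 19 L for value 54 — 26 left.
All 12 L of Gen-11 fit (value 25) — 14 remain.
14 L left: a 14/24 share of Gen-4 gives 39×14/24 = 22.75.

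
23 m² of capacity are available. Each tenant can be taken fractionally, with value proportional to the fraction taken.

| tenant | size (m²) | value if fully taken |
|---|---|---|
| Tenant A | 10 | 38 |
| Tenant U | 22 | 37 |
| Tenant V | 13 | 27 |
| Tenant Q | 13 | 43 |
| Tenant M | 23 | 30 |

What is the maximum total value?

Best value per unit of size first: Tenant A 38/10≈3.8, Tenant Q 43/13≈3.31, Tenant V 27/13≈2.08, Tenant U 37/22≈1.68, Tenant M 30/23≈1.3.
Tenant A: take in full, 10 m² for value 38 → 13 left.
Tenant Q: take in full, 13 m² for value 43 → 0 left.
Total value = 81.

81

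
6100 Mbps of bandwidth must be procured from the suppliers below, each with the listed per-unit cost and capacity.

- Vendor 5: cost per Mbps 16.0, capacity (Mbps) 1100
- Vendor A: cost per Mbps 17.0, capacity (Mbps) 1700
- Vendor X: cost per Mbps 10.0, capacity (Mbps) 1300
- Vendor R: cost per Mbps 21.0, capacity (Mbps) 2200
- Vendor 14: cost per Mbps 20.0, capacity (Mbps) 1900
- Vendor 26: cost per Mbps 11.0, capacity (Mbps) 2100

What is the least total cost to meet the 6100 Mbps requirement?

Use suppliers in increasing cost order.
Vendor X at 10.0: take all 1300 Mbps → 4800 still needed.
Vendor 26 (11.0): use full 2100 → 2700 Mbps to go.
Vendor 5 (16.0): use full 1100 → 1600 Mbps to go.
Vendor A at 17.0: take 1600 of its 1700 → requirement met.
Vendor 14, Vendor R: unused.
Cost = 1300×10.0 + 2100×11.0 + 1100×16.0 + 1600×17.0 = 80900.

80900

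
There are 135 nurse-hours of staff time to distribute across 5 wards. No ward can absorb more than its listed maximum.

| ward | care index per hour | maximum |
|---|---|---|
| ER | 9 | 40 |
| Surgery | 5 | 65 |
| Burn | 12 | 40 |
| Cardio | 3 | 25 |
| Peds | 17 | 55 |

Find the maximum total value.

1775

Order the wards by care index per hour: Peds 17 > Burn 12 > ER 9 > Surgery 5 > Cardio 3.
Peds: +55 to 55 (cap) — 80 left.
Burn takes 40 to reach its cap of 40 — 40 left.
Give ER 40 to hit its cap of 40 — 0 left.
Total = 9×40 + 12×40 + 17×55 = 1775.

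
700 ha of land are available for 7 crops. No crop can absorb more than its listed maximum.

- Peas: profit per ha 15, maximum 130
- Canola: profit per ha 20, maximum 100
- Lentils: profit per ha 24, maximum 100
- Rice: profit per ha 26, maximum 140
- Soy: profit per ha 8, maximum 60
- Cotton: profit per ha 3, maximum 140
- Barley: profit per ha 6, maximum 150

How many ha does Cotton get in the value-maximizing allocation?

20

Order the crops by profit per ha: Rice 26 > Lentils 24 > Canola 20 > Peas 15 > Soy 8 > Barley 6 > Cotton 3.
Give Rice 140 to hit its cap of 140 → 560 left.
Lentils takes 100 to reach its cap of 100 → 460 left.
Give Canola 100 to hit its cap of 100 → 360 left.
Peas: +130 to 130 (cap) → 230 left.
Soy: +60 to 60 (cap) → 170 left.
Barley: +150 to 150 (cap) → 20 left.
Cotton has room for 140 but only 20 remain, so it gets 20.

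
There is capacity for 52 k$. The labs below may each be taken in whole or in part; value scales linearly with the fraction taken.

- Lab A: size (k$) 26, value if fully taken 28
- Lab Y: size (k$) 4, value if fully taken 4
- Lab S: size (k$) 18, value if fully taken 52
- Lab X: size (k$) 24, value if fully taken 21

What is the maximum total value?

Sort by value density: Lab S 52/18≈2.89, Lab A 28/26≈1.08, Lab Y 4/4≈1, Lab X 21/24≈0.875.
Lab S: take in full, 18 k$ for value 52 → 34 left.
Take all of Lab A (26 k$, value 28) → 8 k$ left.
Take all of Lab Y (4 k$, value 4) → 4 k$ left.
4 k$ left: a 4/24 share of Lab X gives 21×4/24 = 3.5.
Total value = 87.5.

87.5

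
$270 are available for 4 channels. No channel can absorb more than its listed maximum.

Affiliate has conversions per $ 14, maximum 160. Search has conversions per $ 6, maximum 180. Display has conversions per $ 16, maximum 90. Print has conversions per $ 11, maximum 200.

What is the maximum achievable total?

Rank by conversions per $: Display 16 > Affiliate 14 > Print 11 > Search 6.
Display takes 90 to reach its cap of 90 — 180 left.
Affiliate takes 160 to reach its cap of 160 — 20 left.
Only 20 left; Print takes them to reach 20.
Total = 14×160 + 16×90 + 11×20 = 3900.

3900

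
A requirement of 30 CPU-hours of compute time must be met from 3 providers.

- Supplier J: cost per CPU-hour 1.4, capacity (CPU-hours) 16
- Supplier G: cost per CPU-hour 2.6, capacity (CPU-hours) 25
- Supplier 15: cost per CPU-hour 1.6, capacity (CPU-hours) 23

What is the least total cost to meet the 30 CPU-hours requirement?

44.8

Fill from the cheapest provider first.
Supplier J at 1.4: take all 16 CPU-hours — 14 still needed.
Supplier 15 (1.6): take the remaining 14 — done.
Supplier G: unused.
Cost = 16×1.4 + 14×1.6 = 44.8.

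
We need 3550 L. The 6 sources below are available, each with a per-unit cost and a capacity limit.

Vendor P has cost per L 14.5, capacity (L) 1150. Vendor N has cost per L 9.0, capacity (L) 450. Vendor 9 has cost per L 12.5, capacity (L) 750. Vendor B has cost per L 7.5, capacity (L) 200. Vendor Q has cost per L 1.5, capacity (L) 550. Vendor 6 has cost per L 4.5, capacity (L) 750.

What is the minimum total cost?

31450

Cheapest first:
Vendor Q at 1.5: take all 550 L → 3000 still needed.
Vendor 6 at 4.5: take all 750 L → 2250 still needed.
Take 200 from Vendor B at 7.5 → need 2050 more.
Vendor N at 9.0: take all 450 L → 1600 still needed.
Vendor 9 at 12.5: take all 750 L → 850 still needed.
Vendor P (14.5): take the remaining 850 → done.
Cost = 550×1.5 + 750×4.5 + 200×7.5 + 450×9.0 + 750×12.5 + 850×14.5 = 31450.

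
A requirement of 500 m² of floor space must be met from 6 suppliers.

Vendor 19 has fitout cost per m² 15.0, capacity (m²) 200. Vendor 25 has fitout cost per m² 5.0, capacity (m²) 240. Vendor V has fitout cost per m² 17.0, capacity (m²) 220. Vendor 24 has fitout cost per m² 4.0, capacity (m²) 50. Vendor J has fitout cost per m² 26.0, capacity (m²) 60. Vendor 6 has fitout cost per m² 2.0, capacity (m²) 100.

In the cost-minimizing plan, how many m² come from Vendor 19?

Fill from the cheapest supplier first.
Vendor 6 at 2.0: take all 100 m² — 400 still needed.
Take 50 from Vendor 24 at 4.0 — need 350 more.
Take 240 from Vendor 25 at 5.0 — need 110 more.
Vendor 19 (15.0): take the remaining 110 — done.
Vendor V, Vendor J: unused.

110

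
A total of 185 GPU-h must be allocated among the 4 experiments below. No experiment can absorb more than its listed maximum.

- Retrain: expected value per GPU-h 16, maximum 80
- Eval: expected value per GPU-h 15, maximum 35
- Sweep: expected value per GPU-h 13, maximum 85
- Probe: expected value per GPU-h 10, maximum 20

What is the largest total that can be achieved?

2715

Rank by expected value per GPU-h: Retrain 16 > Eval 15 > Sweep 13 > Probe 10.
Give Retrain 80 to hit its cap of 80 ; 105 left.
Eval: +35 to 35 (cap) ; 70 left.
Sweep has room for 85 but only 70 remain, so it gets 70.
Total = 16×80 + 15×35 + 13×70 = 2715.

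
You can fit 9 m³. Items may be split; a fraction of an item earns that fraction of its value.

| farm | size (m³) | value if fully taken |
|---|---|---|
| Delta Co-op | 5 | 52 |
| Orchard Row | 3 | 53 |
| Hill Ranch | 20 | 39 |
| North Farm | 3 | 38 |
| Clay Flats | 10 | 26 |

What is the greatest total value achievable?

Rank by value-to-size ratio: Orchard Row 53/3≈17.7, North Farm 38/3≈12.7, Delta Co-op 52/5≈10.4, Clay Flats 26/10≈2.6, Hill Ranch 39/20≈1.95.
All 3 m³ of Orchard Row fit (value 53) — 6 remain.
All 3 m³ of North Farm fit (value 38) — 3 remain.
3 m³ left: a 3/5 share of Delta Co-op gives 52×3/5 = 31.2.
Total value = 122.2.

122.2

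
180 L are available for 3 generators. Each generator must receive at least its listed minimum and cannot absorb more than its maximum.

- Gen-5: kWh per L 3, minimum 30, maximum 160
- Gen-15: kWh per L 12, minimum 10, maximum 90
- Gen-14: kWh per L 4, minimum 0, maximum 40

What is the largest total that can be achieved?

Meeting every minimum uses 30+10+0 = 40 L, leaving 140.
Rank by kWh per L: Gen-15 12 > Gen-14 4 > Gen-5 3.
Give Gen-15 80 more to hit its cap of 90 — 60 left.
Gen-14: +40 to 40 (cap) — 20 left.
Gen-5 has room for 130 more but only 20 remain, so it gets 50.
Total = 3×50 + 12×90 + 4×40 = 1390.

1390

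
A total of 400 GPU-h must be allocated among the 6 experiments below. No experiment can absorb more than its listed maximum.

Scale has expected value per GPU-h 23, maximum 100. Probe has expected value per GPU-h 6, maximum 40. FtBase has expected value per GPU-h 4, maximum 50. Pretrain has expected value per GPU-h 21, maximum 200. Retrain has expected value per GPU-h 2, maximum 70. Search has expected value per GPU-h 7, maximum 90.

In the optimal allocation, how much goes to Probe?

Order the experiments by expected value per GPU-h: Scale 23 > Pretrain 21 > Search 7 > Probe 6 > FtBase 4 > Retrain 2.
Give Scale 100 to hit its cap of 100 → 300 left.
Pretrain takes 200 to reach its cap of 200 → 100 left.
Search: +90 to 90 (cap) → 10 left.
Probe: +10 (room for 40) → 10. Pool exhausted.

10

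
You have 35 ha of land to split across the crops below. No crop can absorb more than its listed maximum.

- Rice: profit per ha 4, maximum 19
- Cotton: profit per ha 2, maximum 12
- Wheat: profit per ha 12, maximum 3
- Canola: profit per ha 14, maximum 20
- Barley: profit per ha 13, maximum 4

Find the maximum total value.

400

Highest profit per ha first: Canola 14 > Barley 13 > Wheat 12 > Rice 4 > Cotton 2.
Canola takes 20 to reach its cap of 20 ; 15 left.
Barley: +4 to 4 (cap) ; 11 left.
Wheat: +3 to 3 (cap) ; 8 left.
Rice: +8 (room for 19) → 8. Pool exhausted.
Total = 4×8 + 12×3 + 14×20 + 13×4 = 400.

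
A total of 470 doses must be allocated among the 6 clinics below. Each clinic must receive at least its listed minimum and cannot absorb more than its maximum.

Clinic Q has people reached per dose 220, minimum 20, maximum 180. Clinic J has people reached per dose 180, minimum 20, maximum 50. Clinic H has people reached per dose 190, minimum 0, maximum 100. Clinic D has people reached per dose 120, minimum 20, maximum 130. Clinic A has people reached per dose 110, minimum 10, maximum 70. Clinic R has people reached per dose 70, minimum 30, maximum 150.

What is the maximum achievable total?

82800

Meeting every minimum uses 20+20+0+20+10+30 = 100 doses, leaving 370.
Highest people reached per dose first: Clinic Q 220 > Clinic H 190 > Clinic J 180 > Clinic D 120 > Clinic A 110 > Clinic R 70.
Give Clinic Q 160 more to hit its cap of 180 — 210 left.
Clinic H: +100 to 100 (cap) — 110 left.
Give Clinic J 30 more to hit its cap of 50 — 80 left.
Clinic D: +80 (room for 110) → 100. Pool exhausted.
Total = 220×180 + 180×50 + 190×100 + 120×100 + 110×10 + 70×30 = 82800.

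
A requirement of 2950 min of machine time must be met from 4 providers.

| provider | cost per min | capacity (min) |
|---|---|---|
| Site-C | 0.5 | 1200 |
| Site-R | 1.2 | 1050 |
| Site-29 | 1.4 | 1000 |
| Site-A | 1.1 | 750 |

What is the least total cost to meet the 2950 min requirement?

Cheapest first:
Site-C at 0.5: take all 1200 min → 1750 still needed.
Take 750 from Site-A at 1.1 → need 1000 more.
Take 1000 from Site-R at 1.2 to finish.
Site-29: unused.
Cost = 1200×0.5 + 750×1.1 + 1000×1.2 = 2625.

2625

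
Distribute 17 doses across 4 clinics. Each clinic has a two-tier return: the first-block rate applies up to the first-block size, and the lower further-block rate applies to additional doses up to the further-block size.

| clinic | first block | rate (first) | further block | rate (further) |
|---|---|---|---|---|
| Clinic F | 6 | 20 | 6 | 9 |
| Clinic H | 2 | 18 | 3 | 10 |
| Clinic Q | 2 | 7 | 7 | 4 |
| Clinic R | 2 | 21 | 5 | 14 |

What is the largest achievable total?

Order all 8 blocks by rate: Clinic R/first 21 > Clinic F/first 20 > Clinic H/first 18 > Clinic R/second 14 > Clinic H/second 10 > Clinic F/second 9 > Clinic Q/first 7 > Clinic Q/second 4.
Clinic R/first (21): +2 → 15 left.
Fill Clinic F first block (6 at 20) → 9 left.
Clinic H first at 18: fill all 2 → 7 left.
Fill Clinic R second block (5 at 14) → 2 left.
Clinic H second at 10: only 2 left, fill 2.
Total = 21×2 + 20×6 + 18×2 + 14×5 + 10×2 = 288.

288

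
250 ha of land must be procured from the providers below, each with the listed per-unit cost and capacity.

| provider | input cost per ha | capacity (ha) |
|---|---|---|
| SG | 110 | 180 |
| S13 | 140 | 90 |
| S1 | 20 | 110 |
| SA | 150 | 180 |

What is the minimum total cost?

17600

Use providers in increasing cost order.
S1 (20): use full 110 → 140 ha to go.
SG (110): take the remaining 140 → done.
S13, SA: unused.
Cost = 110×20 + 140×110 = 17600.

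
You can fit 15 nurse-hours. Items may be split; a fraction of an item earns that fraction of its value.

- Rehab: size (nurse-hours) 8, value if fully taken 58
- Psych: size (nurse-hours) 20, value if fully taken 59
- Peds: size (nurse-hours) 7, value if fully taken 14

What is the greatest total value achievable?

78.65

Best value per unit of size first: Rehab 58/8≈7.25, Psych 59/20≈2.95, Peds 14/7≈2.
Take all of Rehab (8 nurse-hours, value 58) — 7 nurse-hours left.
7 nurse-hours left: a 7/20 share of Psych gives 59×7/20 = 20.65.
Total value = 78.65.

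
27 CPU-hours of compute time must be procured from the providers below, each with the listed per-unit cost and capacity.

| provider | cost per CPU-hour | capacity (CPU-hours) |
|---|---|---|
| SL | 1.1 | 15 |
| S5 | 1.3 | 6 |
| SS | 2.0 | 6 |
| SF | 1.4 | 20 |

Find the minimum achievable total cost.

Fill from the cheapest provider first.
SL at 1.1: take all 15 CPU-hours → 12 still needed.
Take 6 from S5 at 1.3 → need 6 more.
Take 6 from SF at 1.4 to finish.
SS: unused.
Cost = 15×1.1 + 6×1.3 + 6×1.4 = 32.7.

32.7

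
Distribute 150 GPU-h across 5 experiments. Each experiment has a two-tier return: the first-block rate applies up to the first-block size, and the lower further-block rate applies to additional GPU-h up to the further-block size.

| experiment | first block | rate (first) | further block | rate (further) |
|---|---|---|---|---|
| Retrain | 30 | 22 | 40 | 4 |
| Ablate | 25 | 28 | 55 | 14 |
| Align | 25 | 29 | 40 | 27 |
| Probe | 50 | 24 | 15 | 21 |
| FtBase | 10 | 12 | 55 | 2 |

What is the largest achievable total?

3925

Rank every tier by rate: Align/tier1 29 > Ablate/tier1 28 > Align/tier2 27 > Probe/tier1 24 > Retrain/tier1 22 > Probe/tier2 21 > Ablate/tier2 14 > FtBase/tier1 12 > Retrain/tier2 4 > FtBase/tier2 2.
Align tier1 at 29: fill all 25 — 125 left.
Ablate tier1 at 28: fill all 25 — 100 left.
Fill Align tier2 block (40 at 27) — 60 left.
Probe/tier1 (24): +50 — 10 left.
10 remain; put them into Retrain tier1 at 22.
Total = 29×25 + 28×25 + 27×40 + 24×50 + 22×10 = 3925.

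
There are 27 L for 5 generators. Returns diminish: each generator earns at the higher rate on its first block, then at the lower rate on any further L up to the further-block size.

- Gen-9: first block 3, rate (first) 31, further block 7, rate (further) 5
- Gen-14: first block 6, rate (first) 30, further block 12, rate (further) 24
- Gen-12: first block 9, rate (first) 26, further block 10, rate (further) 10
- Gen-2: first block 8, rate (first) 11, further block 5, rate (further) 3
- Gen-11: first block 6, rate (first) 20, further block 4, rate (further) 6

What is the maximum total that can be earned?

723

Treat each block as its own option and order by rate: Gen-9/T1 31 > Gen-14/T1 30 > Gen-12/T1 26 > Gen-14/T2 24 > Gen-11/T1 20 > Gen-2/T1 11 > Gen-12/T2 10 > Gen-11/T2 6 > Gen-9/T2 5 > Gen-2/T2 3.
Gen-9 T1 at 31: fill all 3 — 24 left.
Fill Gen-14 T1 block (6 at 30) — 18 left.
Fill Gen-12 T1 block (9 at 26) — 9 left.
Gen-14 T2 at 24: only 9 left, fill 9.
Total = 31×3 + 30×6 + 26×9 + 24×9 = 723.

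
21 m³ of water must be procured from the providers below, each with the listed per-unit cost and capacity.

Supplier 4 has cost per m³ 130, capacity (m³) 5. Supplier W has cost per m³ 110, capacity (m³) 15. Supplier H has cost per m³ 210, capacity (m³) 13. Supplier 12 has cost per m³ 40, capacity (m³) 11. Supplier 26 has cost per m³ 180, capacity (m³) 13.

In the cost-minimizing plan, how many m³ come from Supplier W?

10

Fill from the cheapest provider first.
Take 11 from Supplier 12 at 40 → need 10 more.
Take 10 from Supplier W at 110 to finish.
Supplier 4, Supplier 26, Supplier H: unused.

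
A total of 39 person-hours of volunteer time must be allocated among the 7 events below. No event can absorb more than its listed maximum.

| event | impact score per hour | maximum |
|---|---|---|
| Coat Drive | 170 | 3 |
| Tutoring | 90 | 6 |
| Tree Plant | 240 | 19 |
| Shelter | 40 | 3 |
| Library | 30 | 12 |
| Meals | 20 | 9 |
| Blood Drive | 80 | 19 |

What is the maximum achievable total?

6490

Rank by impact score per hour: Tree Plant 240 > Coat Drive 170 > Tutoring 90 > Blood Drive 80 > Shelter 40 > Library 30 > Meals 20.
Tree Plant takes 19 to reach its cap of 19 — 20 left.
Give Coat Drive 3 to hit its cap of 3 — 17 left.
Give Tutoring 6 to hit its cap of 6 — 11 left.
Only 11 left; Blood Drive takes them to reach 11.
Total = 170×3 + 90×6 + 240×19 + 80×11 = 6490.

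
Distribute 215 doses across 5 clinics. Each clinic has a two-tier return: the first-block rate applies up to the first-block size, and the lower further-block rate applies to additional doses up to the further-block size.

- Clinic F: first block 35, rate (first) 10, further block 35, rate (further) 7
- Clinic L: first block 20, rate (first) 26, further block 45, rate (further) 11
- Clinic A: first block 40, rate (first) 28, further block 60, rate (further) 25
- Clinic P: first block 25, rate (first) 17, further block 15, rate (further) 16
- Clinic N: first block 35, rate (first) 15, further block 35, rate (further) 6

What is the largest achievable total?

4550

Treat each block as its own option and order by rate: Clinic A/tier1 28 > Clinic L/tier1 26 > Clinic A/tier2 25 > Clinic P/tier1 17 > Clinic P/tier2 16 > Clinic N/tier1 15 > Clinic L/tier2 11 > Clinic F/tier1 10 > Clinic F/tier2 7 > Clinic N/tier2 6.
Clinic A tier1 at 28: fill all 40 ; 175 left.
Fill Clinic L tier1 block (20 at 26) ; 155 left.
Fill Clinic A tier2 block (60 at 25) ; 95 left.
Clinic P/tier1 (17): +25 ; 70 left.
Clinic P tier2 at 16: fill all 15 ; 55 left.
Fill Clinic N tier1 block (35 at 15) ; 20 left.
20 remain; put them into Clinic L tier2 at 11.
Total = 28×40 + 26×20 + 25×60 + 17×25 + 16×15 + 15×35 + 11×20 = 4550.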